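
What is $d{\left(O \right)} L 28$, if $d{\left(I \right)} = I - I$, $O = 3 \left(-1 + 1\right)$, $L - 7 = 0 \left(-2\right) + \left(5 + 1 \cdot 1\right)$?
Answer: $0$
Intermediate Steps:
$L = 13$ ($L = 7 + \left(0 \left(-2\right) + \left(5 + 1 \cdot 1\right)\right) = 7 + \left(0 + \left(5 + 1\right)\right) = 7 + \left(0 + 6\right) = 7 + 6 = 13$)
$O = 0$ ($O = 3 \cdot 0 = 0$)
$d{\left(I \right)} = 0$
$d{\left(O \right)} L 28 = 0 \cdot 13 \cdot 28 = 0 \cdot 28 = 0$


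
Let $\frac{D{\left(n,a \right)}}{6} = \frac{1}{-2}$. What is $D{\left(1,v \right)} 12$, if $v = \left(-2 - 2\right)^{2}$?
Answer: $-36$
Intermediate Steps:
$v = 16$ ($v = \left(-4\right)^{2} = 16$)
$D{\left(n,a \right)} = -3$ ($D{\left(n,a \right)} = \frac{6}{-2} = 6 \left(- \frac{1}{2}\right) = -3$)
$D{\left(1,v \right)} 12 = \left(-3\right) 12 = -36$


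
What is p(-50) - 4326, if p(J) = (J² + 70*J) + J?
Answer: -5376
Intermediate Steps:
p(J) = J² + 71*J
p(-50) - 4326 = -50*(71 - 50) - 4326 = -50*21 - 4326 = -1050 - 4326 = -5376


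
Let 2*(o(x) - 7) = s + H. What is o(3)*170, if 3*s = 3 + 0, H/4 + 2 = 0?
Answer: 595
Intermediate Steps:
H = -8 (H = -8 + 4*0 = -8 + 0 = -8)
s = 1 (s = (3 + 0)/3 = (⅓)*3 = 1)
o(x) = 7/2 (o(x) = 7 + (1 - 8)/2 = 7 + (½)*(-7) = 7 - 7/2 = 7/2)
o(3)*170 = (7/2)*170 = 595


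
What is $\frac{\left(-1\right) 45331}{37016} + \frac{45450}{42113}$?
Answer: $- \frac{226647203}{1558854808} \approx -0.14539$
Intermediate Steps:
$\frac{\left(-1\right) 45331}{37016} + \frac{45450}{42113} = \left(-45331\right) \frac{1}{37016} + 45450 \cdot \frac{1}{42113} = - \frac{45331}{37016} + \frac{45450}{42113} = - \frac{226647203}{1558854808}$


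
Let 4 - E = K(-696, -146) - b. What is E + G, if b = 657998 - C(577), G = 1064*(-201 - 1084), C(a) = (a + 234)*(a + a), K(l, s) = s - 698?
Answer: -1644288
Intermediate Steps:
K(l, s) = -698 + s
C(a) = 2*a*(234 + a) (C(a) = (234 + a)*(2*a) = 2*a*(234 + a))
G = -1367240 (G = 1064*(-1285) = -1367240)
b = -277896 (b = 657998 - 2*577*(234 + 577) = 657998 - 2*577*811 = 657998 - 1*935894 = 657998 - 935894 = -277896)
E = -277048 (E = 4 - ((-698 - 146) - 1*(-277896)) = 4 - (-844 + 277896) = 4 - 1*277052 = 4 - 277052 = -277048)
E + G = -277048 - 1367240 = -1644288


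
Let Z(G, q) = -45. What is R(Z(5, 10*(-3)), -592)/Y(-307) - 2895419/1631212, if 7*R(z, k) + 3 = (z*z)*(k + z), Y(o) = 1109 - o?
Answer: -88868559411/673690556 ≈ -131.91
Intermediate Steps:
R(z, k) = -3/7 + z²*(k + z)/7 (R(z, k) = -3/7 + ((z*z)*(k + z))/7 = -3/7 + (z²*(k + z))/7 = -3/7 + z²*(k + z)/7)
R(Z(5, 10*(-3)), -592)/Y(-307) - 2895419/1631212 = (-3/7 + (⅐)*(-45)³ + (⅐)*(-592)*(-45)²)/(1109 - 1*(-307)) - 2895419/1631212 = (-3/7 + (⅐)*(-91125) + (⅐)*(-592)*2025)/(1109 + 307) - 2895419*1/1631212 = (-3/7 - 91125/7 - 1198800/7)/1416 - 2895419/1631212 = -1289928/7*1/1416 - 2895419/1631212 = -53747/413 - 2895419/1631212 = -88868559411/673690556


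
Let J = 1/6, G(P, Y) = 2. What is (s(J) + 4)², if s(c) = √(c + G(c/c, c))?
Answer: (24 + √78)²/36 ≈ 29.942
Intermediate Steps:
J = ⅙ ≈ 0.16667
s(c) = √(2 + c) (s(c) = √(c + 2) = √(2 + c))
(s(J) + 4)² = (√(2 + ⅙) + 4)² = (√(13/6) + 4)² = (√78/6 + 4)² = (4 + √78/6)²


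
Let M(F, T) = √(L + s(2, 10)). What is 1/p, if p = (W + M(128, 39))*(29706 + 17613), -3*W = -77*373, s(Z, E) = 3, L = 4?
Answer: 4103/1858725872342 - 3*√7/13011081106394 ≈ 2.2068e-9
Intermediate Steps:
M(F, T) = √7 (M(F, T) = √(4 + 3) = √7)
W = 28721/3 (W = -(-77)*373/3 = -⅓*(-28721) = 28721/3 ≈ 9573.7)
p = 453016333 + 47319*√7 (p = (28721/3 + √7)*(29706 + 17613) = (28721/3 + √7)*47319 = 453016333 + 47319*√7 ≈ 4.5314e+8)
1/p = 1/(453016333 + 47319*√7)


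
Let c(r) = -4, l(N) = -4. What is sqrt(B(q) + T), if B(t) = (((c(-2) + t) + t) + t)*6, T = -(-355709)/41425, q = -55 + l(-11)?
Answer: I*sqrt(73954960537)/8285 ≈ 32.824*I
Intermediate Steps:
q = -59 (q = -55 - 4 = -59)
T = 355709/41425 (T = -(-355709)/41425 = -1*(-355709/41425) = 355709/41425 ≈ 8.5868)
B(t) = -24 + 18*t (B(t) = (((-4 + t) + t) + t)*6 = ((-4 + 2*t) + t)*6 = (-4 + 3*t)*6 = -24 + 18*t)
sqrt(B(q) + T) = sqrt((-24 + 18*(-59)) + 355709/41425) = sqrt((-24 - 1062) + 355709/41425) = sqrt(-1086 + 355709/41425) = sqrt(-44631841/41425) = I*sqrt(73954960537)/8285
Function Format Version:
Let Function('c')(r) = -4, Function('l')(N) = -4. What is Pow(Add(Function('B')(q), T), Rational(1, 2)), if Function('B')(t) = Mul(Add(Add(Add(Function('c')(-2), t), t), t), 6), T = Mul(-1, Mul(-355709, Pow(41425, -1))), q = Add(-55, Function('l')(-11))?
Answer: Mul(Rational(1, 8285), I, Pow(73954960537, Rational(1, 2))) ≈ Mul(32.824, I)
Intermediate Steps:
q = -59 (q = Add(-55, -4) = -59)
T = Rational(355709, 41425) (T = Mul(-1, Mul(-355709, Rational(1, 41425))) = Mul(-1, Rational(-355709, 41425)) = Rational(355709, 41425) ≈ 8.5868)
Function('B')(t) = Add(-24, Mul(18, t)) (Function('B')(t) = Mul(Add(Add(Add(-4, t), t), t), 6) = Mul(Add(Add(-4, Mul(2, t)), t), 6) = Mul(Add(-4, Mul(3, t)), 6) = Add(-24, Mul(18, t)))
Pow(Add(Function('B')(q), T), Rational(1, 2)) = Pow(Add(Add(-24, Mul(18, -59)), Rational(355709, 41425)), Rational(1, 2)) = Pow(Add(Add(-24, -1062), Rational(355709, 41425)), Rational(1, 2)) = Pow(Add(-1086, Rational(355709, 41425)), Rational(1, 2)) = Pow(Rational(-44631841, 41425), Rational(1, 2)) = Mul(Rational(1, 8285), I, Pow(73954960537, Rational(1, 2)))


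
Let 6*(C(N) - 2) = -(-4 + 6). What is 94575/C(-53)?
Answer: 56745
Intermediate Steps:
C(N) = 5/3 (C(N) = 2 + (-(-4 + 6))/6 = 2 + (-1*2)/6 = 2 + (⅙)*(-2) = 2 - ⅓ = 5/3)
94575/C(-53) = 94575/(5/3) = 94575*(⅗) = 56745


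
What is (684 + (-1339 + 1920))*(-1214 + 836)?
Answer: -478170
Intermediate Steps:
(684 + (-1339 + 1920))*(-1214 + 836) = (684 + 581)*(-378) = 1265*(-378) = -478170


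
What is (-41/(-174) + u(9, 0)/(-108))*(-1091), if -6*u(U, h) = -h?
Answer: -44731/174 ≈ -257.07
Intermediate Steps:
u(U, h) = h/6 (u(U, h) = -(-1)*h/6 = h/6)
(-41/(-174) + u(9, 0)/(-108))*(-1091) = (-41/(-174) + ((⅙)*0)/(-108))*(-1091) = (-41*(-1/174) + 0*(-1/108))*(-1091) = (41/174 + 0)*(-1091) = (41/174)*(-1091) = -44731/174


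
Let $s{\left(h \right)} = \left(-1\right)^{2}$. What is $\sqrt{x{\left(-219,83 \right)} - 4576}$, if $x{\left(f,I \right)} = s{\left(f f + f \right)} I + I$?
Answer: $21 i \sqrt{10} \approx 66.408 i$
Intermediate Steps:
$s{\left(h \right)} = 1$
$x{\left(f,I \right)} = 2 I$ ($x{\left(f,I \right)} = 1 I + I = I + I = 2 I$)
$\sqrt{x{\left(-219,83 \right)} - 4576} = \sqrt{2 \cdot 83 - 4576} = \sqrt{166 - 4576} = \sqrt{-4410} = 21 i \sqrt{10}$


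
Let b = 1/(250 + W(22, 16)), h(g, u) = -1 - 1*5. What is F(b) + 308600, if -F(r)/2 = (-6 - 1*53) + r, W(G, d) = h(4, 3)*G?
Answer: 18214361/59 ≈ 3.0872e+5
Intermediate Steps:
h(g, u) = -6 (h(g, u) = -1 - 5 = -6)
W(G, d) = -6*G
b = 1/118 (b = 1/(250 - 6*22) = 1/(250 - 132) = 1/118 ≈ 0.0084746)
F(r) = 118 - 2*r (F(r) = -2*((-6 - 1*53) + r) = -2*((-6 - 53) + r) = -2*(-59 + r) = 118 - 2*r)
F(b) + 308600 = (118 - 2*1/118) + 308600 = (118 - 1/59) + 308600 = 6961/59 + 308600 = 18214361/59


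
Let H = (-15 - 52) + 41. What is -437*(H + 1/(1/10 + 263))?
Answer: 29889052/2631 ≈ 11360.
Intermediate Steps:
H = -26 (H = -67 + 41 = -26)
-437*(H + 1/(1/10 + 263)) = -437*(-26 + 1/(1/10 + 263)) = -437*(-26 + 1/(2631/10)) = -437*(-26 + 10/2631) = -437*(-68396/2631) = 29889052/2631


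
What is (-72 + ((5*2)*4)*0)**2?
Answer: 5184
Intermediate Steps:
(-72 + ((5*2)*4)*0)**2 = (-72 + (10*4)*0)**2 = (-72 + 40*0)**2 = (-72 + 0)**2 = (-72)**2 = 5184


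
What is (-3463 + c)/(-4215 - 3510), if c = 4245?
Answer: -782/7725 ≈ -0.10123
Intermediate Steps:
(-3463 + c)/(-4215 - 3510) = (-3463 + 4245)/(-4215 - 3510) = 782/(-7725) = 782*(-1/7725) = -782/7725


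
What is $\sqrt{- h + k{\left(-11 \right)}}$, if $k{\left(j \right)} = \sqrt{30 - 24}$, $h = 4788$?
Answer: $\sqrt{-4788 + \sqrt{6}} \approx 69.178 i$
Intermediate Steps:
$k{\left(j \right)} = \sqrt{6}$
$\sqrt{- h + k{\left(-11 \right)}} = \sqrt{\left(-1\right) 4788 + \sqrt{6}} = \sqrt{-4788 + \sqrt{6}}$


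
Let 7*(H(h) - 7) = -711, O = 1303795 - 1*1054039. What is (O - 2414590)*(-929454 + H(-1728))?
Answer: 2012318352080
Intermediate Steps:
O = 249756 (O = 1303795 - 1054039 = 249756)
H(h) = -662/7 (H(h) = 7 + (⅐)*(-711) = 7 - 711/7 = -662/7)
(O - 2414590)*(-929454 + H(-1728)) = (249756 - 2414590)*(-929454 - 662/7) = -2164834*(-6506840/7) = 2012318352080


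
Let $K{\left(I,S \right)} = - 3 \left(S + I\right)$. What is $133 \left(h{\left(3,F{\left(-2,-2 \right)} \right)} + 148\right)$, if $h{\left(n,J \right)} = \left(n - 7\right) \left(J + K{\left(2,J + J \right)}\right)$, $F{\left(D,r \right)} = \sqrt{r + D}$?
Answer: $22876 + 5320 i \approx 22876.0 + 5320.0 i$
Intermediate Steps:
$F{\left(D,r \right)} = \sqrt{D + r}$
$K{\left(I,S \right)} = - 3 I - 3 S$ ($K{\left(I,S \right)} = - 3 \left(I + S\right) = - 3 I - 3 S$)
$h{\left(n,J \right)} = \left(-7 + n\right) \left(-6 - 5 J\right)$ ($h{\left(n,J \right)} = \left(n - 7\right) \left(J - \left(6 + 3 \left(J + J\right)\right)\right) = \left(-7 + n\right) \left(J - \left(6 + 3 \cdot 2 J\right)\right) = \left(-7 + n\right) \left(J - \left(6 + 6 J\right)\right) = \left(-7 + n\right) \left(-6 - 5 J\right)$)
$133 \left(h{\left(3,F{\left(-2,-2 \right)} \right)} + 148\right) = 133 \left(\left(42 - 18 + 35 \sqrt{-2 - 2} - 5 \sqrt{-2 - 2} \cdot 3\right) + 148\right) = 133 \left(\left(42 - 18 + 35 \sqrt{-4} - 5 \sqrt{-4} \cdot 3\right) + 148\right) = 133 \left(\left(42 - 18 + 35 \cdot 2 i - 5 \cdot 2 i 3\right) + 148\right) = 133 \left(\left(42 - 18 + 70 i - 30 i\right) + 148\right) = 133 \left(\left(24 + 40 i\right) + 148\right) = 133 \left(172 + 40 i\right) = 22876 + 5320 i$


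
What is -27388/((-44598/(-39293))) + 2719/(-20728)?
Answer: -11153348503957/462213672 ≈ -24130.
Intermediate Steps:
-27388/((-44598/(-39293))) + 2719/(-20728) = -27388/((-44598*(-1/39293))) + 2719*(-1/20728) = -27388/44598/39293 - 2719/20728 = -27388*39293/44598 - 2719/20728 = -538078342/22299 - 2719/20728 = -11153348503957/462213672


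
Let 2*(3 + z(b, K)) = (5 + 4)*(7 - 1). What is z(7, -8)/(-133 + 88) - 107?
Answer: -1613/15 ≈ -107.53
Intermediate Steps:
z(b, K) = 24 (z(b, K) = -3 + ((5 + 4)*(7 - 1))/2 = -3 + (9*6)/2 = -3 + (½)*54 = -3 + 27 = 24)
z(7, -8)/(-133 + 88) - 107 = 24/(-133 + 88) - 107 = 24/(-45) - 107 = 24*(-1/45) - 107 = -8/15 - 107 = -1613/15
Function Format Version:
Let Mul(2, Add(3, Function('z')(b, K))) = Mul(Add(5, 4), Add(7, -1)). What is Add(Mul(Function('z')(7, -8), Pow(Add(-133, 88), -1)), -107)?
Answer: Rational(-1613, 15) ≈ -107.53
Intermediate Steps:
Function('z')(b, K) = 24 (Function('z')(b, K) = Add(-3, Mul(Rational(1, 2), Mul(Add(5, 4), Add(7, -1)))) = Add(-3, Mul(Rational(1, 2), Mul(9, 6))) = Add(-3, Mul(Rational(1, 2), 54)) = Add(-3, 27) = 24)
Add(Mul(Function('z')(7, -8), Pow(Add(-133, 88), -1)), -107) = Add(Mul(24, Pow(Add(-133, 88), -1)), -107) = Add(Mul(24, Pow(-45, -1)), -107) = Add(Mul(24, Rational(-1, 45)), -107) = Add(Rational(-8, 15), -107) = Rational(-1613, 15)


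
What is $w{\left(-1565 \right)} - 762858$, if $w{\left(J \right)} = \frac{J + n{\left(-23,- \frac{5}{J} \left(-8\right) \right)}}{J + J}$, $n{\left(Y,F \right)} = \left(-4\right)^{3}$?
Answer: $- \frac{2387743911}{3130} \approx -7.6286 \cdot 10^{5}$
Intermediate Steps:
$n{\left(Y,F \right)} = -64$
$w{\left(J \right)} = \frac{-64 + J}{2 J}$ ($w{\left(J \right)} = \frac{J - 64}{J + J} = \frac{-64 + J}{2 J}$)
$w{\left(-1565 \right)} - 762858 = \frac{-64 - 1565}{2 \left(-1565\right)} - 762858 = \frac{1}{2} \left(- \frac{1}{1565}\right) \left(-1629\right) - 762858 = \frac{1629}{3130} - 762858 = - \frac{2387743911}{3130}$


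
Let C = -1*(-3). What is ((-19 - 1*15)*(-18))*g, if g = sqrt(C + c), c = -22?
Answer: 612*I*sqrt(19) ≈ 2667.6*I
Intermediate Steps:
C = 3
g = I*sqrt(19) (g = sqrt(3 - 22) = sqrt(-19) = I*sqrt(19) ≈ 4.3589*I)
((-19 - 1*15)*(-18))*g = ((-19 - 1*15)*(-18))*(I*sqrt(19)) = ((-19 - 15)*(-18))*(I*sqrt(19)) = (-34*(-18))*(I*sqrt(19)) = 612*(I*sqrt(19)) = 612*I*sqrt(19)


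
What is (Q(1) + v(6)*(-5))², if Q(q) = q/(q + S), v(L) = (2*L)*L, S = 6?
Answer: 6345361/49 ≈ 1.2950e+5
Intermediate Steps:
v(L) = 2*L²
Q(q) = q/(6 + q) (Q(q) = q/(q + 6) = q/(6 + q))
(Q(1) + v(6)*(-5))² = (1/(6 + 1) + (2*6²)*(-5))² = (1/7 + (2*36)*(-5))² = (1*(⅐) + 72*(-5))² = (⅐ - 360)² = (-2519/7)² = 6345361/49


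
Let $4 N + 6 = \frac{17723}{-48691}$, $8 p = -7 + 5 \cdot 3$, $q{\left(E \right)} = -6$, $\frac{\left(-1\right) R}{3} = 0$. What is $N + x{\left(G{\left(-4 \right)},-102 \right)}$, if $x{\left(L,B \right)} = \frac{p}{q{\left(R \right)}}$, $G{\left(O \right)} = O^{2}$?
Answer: $- \frac{1026989}{584292} \approx -1.7577$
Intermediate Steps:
$R = 0$ ($R = \left(-3\right) 0 = 0$)
$p = 1$ ($p = \frac{-7 + 5 \cdot 3}{8} = \frac{-7 + 15}{8} = \frac{1}{8} \cdot 8 = 1$)
$x{\left(L,B \right)} = - \frac{1}{6}$ ($x{\left(L,B \right)} = 1 \frac{1}{-6} = 1 \left(- \frac{1}{6}\right) = - \frac{1}{6}$)
$N = - \frac{309869}{194764}$ ($N = - \frac{3}{2} + \frac{17723 \frac{1}{-48691}}{4} = - \frac{3}{2} + \frac{17723 \left(- \frac{1}{48691}\right)}{4} = - \frac{3}{2} + \frac{1}{4} \left(- \frac{17723}{48691}\right) = - \frac{3}{2} - \frac{17723}{194764} = - \frac{309869}{194764} \approx -1.591$)
$N + x{\left(G{\left(-4 \right)},-102 \right)} = - \frac{309869}{194764} - \frac{1}{6} = - \frac{1026989}{584292}$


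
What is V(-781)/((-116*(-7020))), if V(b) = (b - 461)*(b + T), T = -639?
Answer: 1633/754 ≈ 2.1658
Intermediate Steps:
V(b) = (-639 + b)*(-461 + b) (V(b) = (b - 461)*(b - 639) = (-461 + b)*(-639 + b) = (-639 + b)*(-461 + b))
V(-781)/((-116*(-7020))) = (294579 + (-781)² - 1100*(-781))/((-116*(-7020))) = (294579 + 609961 + 859100)/814320 = 1763640*(1/814320) = 1633/754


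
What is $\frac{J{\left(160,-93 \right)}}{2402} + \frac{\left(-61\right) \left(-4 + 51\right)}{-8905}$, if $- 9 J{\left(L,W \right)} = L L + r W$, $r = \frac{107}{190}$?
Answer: $- \frac{6289866641}{7315315020} \approx -0.85982$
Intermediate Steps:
$r = \frac{107}{190}$ ($r = 107 \cdot \frac{1}{190} = \frac{107}{190} \approx 0.56316$)
$J{\left(L,W \right)} = - \frac{107 W}{1710} - \frac{L^{2}}{9}$ ($J{\left(L,W \right)} = - \frac{L L + \frac{107 W}{190}}{9} = - \frac{L^{2} + \frac{107 W}{190}}{9} = - \frac{107 W}{1710} - \frac{L^{2}}{9}$)
$\frac{J{\left(160,-93 \right)}}{2402} + \frac{\left(-61\right) \left(-4 + 51\right)}{-8905} = \frac{\left(- \frac{107}{1710}\right) \left(-93\right) - \frac{160^{2}}{9}}{2402} + \frac{\left(-61\right) \left(-4 + 51\right)}{-8905} = \left(\frac{3317}{570} - \frac{25600}{9}\right) \frac{1}{2402} + \left(-61\right) 47 \left(- \frac{1}{8905}\right) = \left(\frac{3317}{570} - \frac{25600}{9}\right) \frac{1}{2402} - - \frac{2867}{8905} = \left(- \frac{4854049}{1710}\right) \frac{1}{2402} + \frac{2867}{8905} = - \frac{4854049}{4107420} + \frac{2867}{8905} = - \frac{6289866641}{7315315020}$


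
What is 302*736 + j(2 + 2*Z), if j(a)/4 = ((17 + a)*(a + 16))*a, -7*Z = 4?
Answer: 76593296/343 ≈ 2.2330e+5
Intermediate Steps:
Z = -4/7 (Z = -⅐*4 = -4/7 ≈ -0.57143)
j(a) = 4*a*(16 + a)*(17 + a) (j(a) = 4*(((17 + a)*(a + 16))*a) = 4*(((17 + a)*(16 + a))*a) = 4*(((16 + a)*(17 + a))*a) = 4*(a*(16 + a)*(17 + a)) = 4*a*(16 + a)*(17 + a))
302*736 + j(2 + 2*Z) = 302*736 + 4*(2 + 2*(-4/7))*(272 + (2 + 2*(-4/7))² + 33*(2 + 2*(-4/7))) = 222272 + 4*(2 - 8/7)*(272 + (2 - 8/7)² + 33*(2 - 8/7)) = 222272 + 4*(6/7)*(272 + (6/7)² + 33*(6/7)) = 222272 + 4*(6/7)*(272 + 36/49 + 198/7) = 222272 + 4*(6/7)*(14750/49) = 222272 + 354000/343 = 76593296/343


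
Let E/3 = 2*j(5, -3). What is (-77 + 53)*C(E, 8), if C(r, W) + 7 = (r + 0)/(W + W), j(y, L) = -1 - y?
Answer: 222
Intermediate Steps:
E = -36 (E = 3*(2*(-1 - 1*5)) = 3*(2*(-1 - 5)) = 3*(2*(-6)) = 3*(-12) = -36)
C(r, W) = -7 + r/(2*W) (C(r, W) = -7 + (r + 0)/(W + W) = -7 + r/((2*W)) = -7 + r*(1/(2*W)) = -7 + r/(2*W))
(-77 + 53)*C(E, 8) = (-77 + 53)*(-7 + (½)*(-36)/8) = -24*(-7 + (½)*(-36)*(⅛)) = -24*(-7 - 9/4) = -24*(-37/4) = 222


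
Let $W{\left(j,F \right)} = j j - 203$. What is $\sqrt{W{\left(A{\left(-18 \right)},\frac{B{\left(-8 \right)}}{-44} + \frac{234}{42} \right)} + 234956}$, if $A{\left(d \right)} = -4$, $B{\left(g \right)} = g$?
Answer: $\sqrt{234769} \approx 484.53$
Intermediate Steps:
$W{\left(j,F \right)} = -203 + j^{2}$ ($W{\left(j,F \right)} = j^{2} - 203 = -203 + j^{2}$)
$\sqrt{W{\left(A{\left(-18 \right)},\frac{B{\left(-8 \right)}}{-44} + \frac{234}{42} \right)} + 234956} = \sqrt{\left(-203 + \left(-4\right)^{2}\right) + 234956} = \sqrt{\left(-203 + 16\right) + 234956} = \sqrt{-187 + 234956} = \sqrt{234769}$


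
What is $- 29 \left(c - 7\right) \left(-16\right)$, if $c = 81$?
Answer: $34336$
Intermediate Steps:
$- 29 \left(c - 7\right) \left(-16\right) = - 29 \left(81 - 7\right) \left(-16\right) = \left(-29\right) 74 \left(-16\right) = \left(-2146\right) \left(-16\right) = 34336$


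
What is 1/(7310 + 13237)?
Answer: 1/20547 ≈ 4.8669e-5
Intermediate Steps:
1/(7310 + 13237) = 1/20547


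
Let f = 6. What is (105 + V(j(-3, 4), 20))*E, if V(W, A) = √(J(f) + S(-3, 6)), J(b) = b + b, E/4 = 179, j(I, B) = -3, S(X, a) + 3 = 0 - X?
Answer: 75180 + 1432*√3 ≈ 77660.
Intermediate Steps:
S(X, a) = -3 - X (S(X, a) = -3 + (0 - X) = -3 - X)
E = 716 (E = 4*179 = 716)
J(b) = 2*b
V(W, A) = 2*√3 (V(W, A) = √(2*6 + (-3 - 1*(-3))) = √(12 + (-3 + 3)) = √(12 + 0) = √12 = 2*√3)
(105 + V(j(-3, 4), 20))*E = (105 + 2*√3)*716 = 75180 + 1432*√3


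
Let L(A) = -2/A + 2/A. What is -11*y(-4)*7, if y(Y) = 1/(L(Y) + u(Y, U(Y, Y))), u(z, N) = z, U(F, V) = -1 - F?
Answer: 77/4 ≈ 19.250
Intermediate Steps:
L(A) = 0
y(Y) = 1/Y (y(Y) = 1/(0 + Y) = 1/Y)
-11*y(-4)*7 = -11/(-4)*7 = -11*(-¼)*7 = (11/4)*7 = 77/4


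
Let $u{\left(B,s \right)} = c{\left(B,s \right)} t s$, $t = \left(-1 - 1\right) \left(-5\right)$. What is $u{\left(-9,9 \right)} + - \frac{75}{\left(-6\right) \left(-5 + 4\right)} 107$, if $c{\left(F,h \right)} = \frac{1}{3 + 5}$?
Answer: $- \frac{5305}{4} \approx -1326.3$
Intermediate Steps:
$c{\left(F,h \right)} = \frac{1}{8}$
$t = 10$ ($t = \left(-2\right) \left(-5\right) = 10$)
$u{\left(B,s \right)} = \frac{5 s}{4}$ ($u{\left(B,s \right)} = \frac{1}{8} \cdot 10 s = \frac{5 s}{4}$)
$u{\left(-9,9 \right)} + - \frac{75}{\left(-6\right) \left(-5 + 4\right)} 107 = \frac{5}{4} \cdot 9 + - \frac{75}{\left(-6\right) \left(-5 + 4\right)} 107 = \frac{45}{4} + - \frac{75}{\left(-6\right) \left(-1\right)} 107 = \frac{45}{4} + - \frac{75}{6} \cdot 107 = \frac{45}{4} + \left(-75\right) \frac{1}{6} \cdot 107 = \frac{45}{4} - \frac{2675}{2} = - \frac{5305}{4}$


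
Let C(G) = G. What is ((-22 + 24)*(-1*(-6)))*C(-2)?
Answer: -24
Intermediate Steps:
((-22 + 24)*(-1*(-6)))*C(-2) = ((-22 + 24)*(-1*(-6)))*(-2) = (2*6)*(-2) = 12*(-2) = -24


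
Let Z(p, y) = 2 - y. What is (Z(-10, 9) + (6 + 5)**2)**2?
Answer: 12996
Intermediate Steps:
(Z(-10, 9) + (6 + 5)**2)**2 = ((2 - 1*9) + (6 + 5)**2)**2 = ((2 - 9) + 11**2)**2 = (-7 + 121)**2 = 114**2 = 12996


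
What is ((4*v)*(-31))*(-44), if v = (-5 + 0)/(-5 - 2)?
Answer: 27280/7 ≈ 3897.1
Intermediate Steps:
v = 5/7 (v = -5/(-7) = -5*(-⅐) = 5/7 ≈ 0.71429)
((4*v)*(-31))*(-44) = ((4*(5/7))*(-31))*(-44) = ((20/7)*(-31))*(-44) = -620/7*(-44) = 27280/7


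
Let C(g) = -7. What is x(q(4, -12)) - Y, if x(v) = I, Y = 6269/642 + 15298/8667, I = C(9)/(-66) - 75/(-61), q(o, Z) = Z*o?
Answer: -59285618/5815557 ≈ -10.194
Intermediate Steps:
I = 5377/4026 (I = -7/(-66) - 75/(-61) = -7*(-1/66) - 75*(-1/61) = 7/66 + 75/61 = 5377/4026 ≈ 1.3356)
Y = 199859/17334 (Y = 6269*(1/642) + 15298*(1/8667) = 6269/642 + 15298/8667 = 199859/17334 ≈ 11.530)
x(v) = 5377/4026
x(q(4, -12)) - Y = 5377/4026 - 1*199859/17334 = 5377/4026 - 199859/17334 = -59285618/5815557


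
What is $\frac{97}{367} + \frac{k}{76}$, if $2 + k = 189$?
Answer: $\frac{76001}{27892} \approx 2.7248$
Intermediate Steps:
$k = 187$ ($k = -2 + 189 = 187$)
$\frac{97}{367} + \frac{k}{76} = \frac{97}{367} + \frac{187}{76} = \frac{76001}{27892}$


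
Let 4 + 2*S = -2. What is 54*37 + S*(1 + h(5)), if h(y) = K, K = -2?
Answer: 2001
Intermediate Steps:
S = -3 (S = -2 + (½)*(-2) = -2 - 1 = -3)
h(y) = -2
54*37 + S*(1 + h(5)) = 54*37 - 3*(1 - 2) = 1998 - 3*(-1) = 1998 + 3 = 2001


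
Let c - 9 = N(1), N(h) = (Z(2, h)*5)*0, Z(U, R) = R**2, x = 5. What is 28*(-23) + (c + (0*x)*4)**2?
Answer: -563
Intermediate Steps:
N(h) = 0 (N(h) = (h**2*5)*0 = (5*h**2)*0 = 0)
c = 9 (c = 9 + 0 = 9)
28*(-23) + (c + (0*x)*4)**2 = 28*(-23) + (9 + (0*5)*4)**2 = -644 + (9 + 0*4)**2 = -644 + (9 + 0)**2 = -644 + 9**2 = -644 + 81 = -563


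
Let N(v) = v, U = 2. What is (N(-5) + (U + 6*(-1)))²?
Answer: 81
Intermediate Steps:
(N(-5) + (U + 6*(-1)))² = (-5 + (2 + 6*(-1)))² = (-5 + (2 - 6))² = (-5 - 4)² = (-9)² = 81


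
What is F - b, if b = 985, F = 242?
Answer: -743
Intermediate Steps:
F - b = 242 - 1*985 = 242 - 985 = -743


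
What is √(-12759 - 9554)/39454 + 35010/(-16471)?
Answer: -35010/16471 + I*√22313/39454 ≈ -2.1256 + 0.0037861*I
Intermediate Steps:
√(-12759 - 9554)/39454 + 35010/(-16471) = √(-22313)*(1/39454) + 35010*(-1/16471) = (I*√22313)*(1/39454) - 35010/16471 = I*√22313/39454 - 35010/16471 = -35010/16471 + I*√22313/39454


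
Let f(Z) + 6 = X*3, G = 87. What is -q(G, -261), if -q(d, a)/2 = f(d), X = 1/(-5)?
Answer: -66/5 ≈ -13.200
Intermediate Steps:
X = -⅕ ≈ -0.20000
f(Z) = -33/5 (f(Z) = -6 - ⅕*3 = -6 - ⅗ = -33/5)
q(d, a) = 66/5 (q(d, a) = -2*(-33/5) = 66/5)
-q(G, -261) = -1*66/5 = -66/5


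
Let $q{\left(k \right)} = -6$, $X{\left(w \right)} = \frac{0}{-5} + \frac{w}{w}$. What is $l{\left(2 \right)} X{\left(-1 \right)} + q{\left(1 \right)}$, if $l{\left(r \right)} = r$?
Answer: $-4$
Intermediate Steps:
$X{\left(w \right)} = 1$ ($X{\left(w \right)} = 0 \left(- \frac{1}{5}\right) + 1 = 0 + 1 = 1$)
$l{\left(2 \right)} X{\left(-1 \right)} + q{\left(1 \right)} = 2 \cdot 1 - 6 = 2 - 6 = -4$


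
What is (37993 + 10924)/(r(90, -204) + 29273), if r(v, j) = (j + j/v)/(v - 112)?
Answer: 8071305/4831592 ≈ 1.6705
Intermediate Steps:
r(v, j) = (j + j/v)/(-112 + v)
(37993 + 10924)/(r(90, -204) + 29273) = (37993 + 10924)/(-204*(1 + 90)/(90*(-112 + 90)) + 29273) = 48917/(-204*1/90*91/(-22) + 29273) = 48917/(-204*1/90*(-1/22)*91 + 29273) = 48917/(1547/165 + 29273) = 48917/(4831592/165) = 48917*(165/4831592) = 8071305/4831592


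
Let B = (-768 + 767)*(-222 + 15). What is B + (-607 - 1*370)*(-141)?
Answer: 137964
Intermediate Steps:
B = 207 (B = -1*(-207) = 207)
B + (-607 - 1*370)*(-141) = 207 + (-607 - 1*370)*(-141) = 207 + (-607 - 370)*(-141) = 207 - 977*(-141) = 207 + 137757 = 137964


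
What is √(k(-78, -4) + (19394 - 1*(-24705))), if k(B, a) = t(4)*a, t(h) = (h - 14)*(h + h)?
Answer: √44419 ≈ 210.76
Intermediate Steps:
t(h) = 2*h*(-14 + h) (t(h) = (-14 + h)*(2*h) = 2*h*(-14 + h))
k(B, a) = -80*a (k(B, a) = (2*4*(-14 + 4))*a = (2*4*(-10))*a = -80*a)
√(k(-78, -4) + (19394 - 1*(-24705))) = √(-80*(-4) + (19394 - 1*(-24705))) = √(320 + (19394 + 24705)) = √(320 + 44099) = √44419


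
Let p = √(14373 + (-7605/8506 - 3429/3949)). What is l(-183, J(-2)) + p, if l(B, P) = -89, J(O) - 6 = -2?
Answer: -89 + 3*√1801675963416582638/33590194 ≈ 30.880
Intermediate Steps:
p = 3*√1801675963416582638/33590194 (p = √(14373 + (-7605*1/8506 - 3429*1/3949)) = √(14373 + (-7605/8506 - 3429/3949)) = √(14373 - 59199219/33590194) = √(482732659143/33590194) = 3*√1801675963416582638/33590194 ≈ 119.88)
J(O) = 4 (J(O) = 6 - 2 = 4)
l(-183, J(-2)) + p = -89 + 3*√1801675963416582638/33590194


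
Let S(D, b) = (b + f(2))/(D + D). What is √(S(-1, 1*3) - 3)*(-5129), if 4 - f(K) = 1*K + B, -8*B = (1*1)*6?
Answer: -5129*I*√94/4 ≈ -12432.0*I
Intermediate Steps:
B = -¾ (B = -1*1*6/8 = -6/8 = -⅛*6 = -¾ ≈ -0.75000)
f(K) = 19/4 - K (f(K) = 4 - (1*K - ¾) = 4 - (K - ¾) = 4 - (-¾ + K) = 4 + (¾ - K) = 19/4 - K)
S(D, b) = (11/4 + b)/(2*D) (S(D, b) = (b + (19/4 - 1*2))/(D + D) = (b + (19/4 - 2))/((2*D)) = (b + 11/4)*(1/(2*D)) = (11/4 + b)*(1/(2*D)) = (11/4 + b)/(2*D))
√(S(-1, 1*3) - 3)*(-5129) = √((⅛)*(11 + 4*(1*3))/(-1) - 3)*(-5129) = √((⅛)*(-1)*(11 + 4*3) - 3)*(-5129) = √((⅛)*(-1)*(11 + 12) - 3)*(-5129) = √((⅛)*(-1)*23 - 3)*(-5129) = √(-23/8 - 3)*(-5129) = √(-47/8)*(-5129) = (I*√94/4)*(-5129) = -5129*I*√94/4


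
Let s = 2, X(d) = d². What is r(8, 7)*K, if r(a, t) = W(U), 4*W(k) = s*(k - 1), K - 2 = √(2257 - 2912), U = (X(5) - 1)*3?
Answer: 71 + 71*I*√655/2 ≈ 71.0 + 908.55*I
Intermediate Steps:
U = 72 (U = (5² - 1)*3 = (25 - 1)*3 = 24*3 = 72)
K = 2 + I*√655 (K = 2 + √(2257 - 2912) = 2 + √(-655) = 2 + I*√655 ≈ 2.0 + 25.593*I)
W(k) = -½ + k/2 (W(k) = (2*(k - 1))/4 = (2*(-1 + k))/4 = (-2 + 2*k)/4 = -½ + k/2)
r(a, t) = 71/2 (r(a, t) = -½ + (½)*72 = -½ + 36 = 71/2)
r(8, 7)*K = 71*(2 + I*√655)/2 = 71 + 71*I*√655/2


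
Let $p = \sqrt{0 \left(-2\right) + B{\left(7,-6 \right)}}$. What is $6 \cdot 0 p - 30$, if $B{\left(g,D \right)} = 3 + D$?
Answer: $-30$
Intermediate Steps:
$p = i \sqrt{3}$ ($p = \sqrt{0 \left(-2\right) + \left(3 - 6\right)} = \sqrt{0 - 3} = \sqrt{-3} = i \sqrt{3} \approx 1.732 i$)
$6 \cdot 0 p - 30 = 6 \cdot 0 i \sqrt{3} - 30 = 0 i \sqrt{3} - 30 = 0 - 30 = -30$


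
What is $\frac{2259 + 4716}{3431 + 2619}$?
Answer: $\frac{279}{242} \approx 1.1529$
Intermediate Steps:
$\frac{2259 + 4716}{3431 + 2619} = \frac{6975}{6050} = 6975 \cdot \frac{1}{6050} = \frac{279}{242}$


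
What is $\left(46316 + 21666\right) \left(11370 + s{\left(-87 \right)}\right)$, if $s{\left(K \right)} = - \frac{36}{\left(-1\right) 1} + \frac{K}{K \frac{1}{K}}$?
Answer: $769488258$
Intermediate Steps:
$s{\left(K \right)} = 36 + K$ ($s{\left(K \right)} = - \frac{36}{-1} + \frac{K}{1} = \left(-36\right) \left(-1\right) + K 1 = 36 + K$)
$\left(46316 + 21666\right) \left(11370 + s{\left(-87 \right)}\right) = \left(46316 + 21666\right) \left(11370 + \left(36 - 87\right)\right) = 67982 \left(11370 - 51\right) = 67982 \cdot 11319 = 769488258$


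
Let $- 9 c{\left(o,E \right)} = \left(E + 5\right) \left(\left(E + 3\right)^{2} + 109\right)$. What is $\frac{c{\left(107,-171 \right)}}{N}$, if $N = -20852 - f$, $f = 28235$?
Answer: $- \frac{4703278}{441783} \approx -10.646$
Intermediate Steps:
$c{\left(o,E \right)} = - \frac{\left(5 + E\right) \left(109 + \left(3 + E\right)^{2}\right)}{9}$ ($c{\left(o,E \right)} = - \frac{\left(E + 5\right) \left(\left(E + 3\right)^{2} + 109\right)}{9} = - \frac{\left(5 + E\right) \left(\left(3 + E\right)^{2} + 109\right)}{9} = - \frac{\left(5 + E\right) \left(109 + \left(3 + E\right)^{2}\right)}{9}$)
$N = -49087$ ($N = -20852 - 28235 = -49087$)
$\frac{c{\left(107,-171 \right)}}{N} = \frac{- \frac{590}{9} - -2812 - \frac{11 \left(-171\right)^{2}}{9} - \frac{\left(-171\right)^{3}}{9}}{-49087} = \left(- \frac{590}{9} + 2812 - 35739 - -555579\right) \left(- \frac{1}{49087}\right) = \left(- \frac{590}{9} + 2812 - 35739 + 555579\right) \left(- \frac{1}{49087}\right) = \frac{4703278}{9} \left(- \frac{1}{49087}\right) = - \frac{4703278}{441783}$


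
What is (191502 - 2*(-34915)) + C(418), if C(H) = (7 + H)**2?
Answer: 441957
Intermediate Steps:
(191502 - 2*(-34915)) + C(418) = (191502 - 2*(-34915)) + (7 + 418)**2 = (191502 + 69830) + 425**2 = 261332 + 180625 = 441957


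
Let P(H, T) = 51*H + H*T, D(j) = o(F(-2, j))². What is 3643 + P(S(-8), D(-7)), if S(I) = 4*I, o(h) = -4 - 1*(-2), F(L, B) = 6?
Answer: 1883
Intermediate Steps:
o(h) = -2 (o(h) = -4 + 2 = -2)
D(j) = 4 (D(j) = (-2)² = 4)
3643 + P(S(-8), D(-7)) = 3643 + (4*(-8))*(51 + 4) = 3643 - 32*55 = 3643 - 1760 = 1883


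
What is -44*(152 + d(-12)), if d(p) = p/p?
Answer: -6732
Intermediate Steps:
d(p) = 1
-44*(152 + d(-12)) = -44*(152 + 1) = -44*153 = -6732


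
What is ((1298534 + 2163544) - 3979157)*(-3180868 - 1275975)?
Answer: 2304539921597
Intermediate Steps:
((1298534 + 2163544) - 3979157)*(-3180868 - 1275975) = (3462078 - 3979157)*(-4456843) = -517079*(-4456843) = 2304539921597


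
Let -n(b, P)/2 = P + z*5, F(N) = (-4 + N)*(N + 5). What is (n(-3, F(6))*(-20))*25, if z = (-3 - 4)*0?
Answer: 22000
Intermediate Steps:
z = 0 (z = -7*0 = 0)
F(N) = (-4 + N)*(5 + N)
n(b, P) = -2*P (n(b, P) = -2*(P + 0*5) = -2*(P + 0) = -2*P)
(n(-3, F(6))*(-20))*25 = (-2*(-20 + 6 + 6²)*(-20))*25 = (-2*(-20 + 6 + 36)*(-20))*25 = (-2*22*(-20))*25 = -44*(-20)*25 = 880*25 = 22000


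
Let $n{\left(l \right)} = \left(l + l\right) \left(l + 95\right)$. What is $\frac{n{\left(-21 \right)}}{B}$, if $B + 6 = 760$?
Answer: $- \frac{1554}{377} \approx -4.122$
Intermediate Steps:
$n{\left(l \right)} = 2 l \left(95 + l\right)$
$B = 754$ ($B = -6 + 760 = 754$)
$\frac{n{\left(-21 \right)}}{B} = \frac{2 \left(-21\right) \left(95 - 21\right)}{754} = 2 \left(-21\right) 74 \cdot \frac{1}{754} = \left(-3108\right) \frac{1}{754} = - \frac{1554}{377}$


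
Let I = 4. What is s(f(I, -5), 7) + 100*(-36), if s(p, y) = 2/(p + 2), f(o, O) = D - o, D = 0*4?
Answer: -3601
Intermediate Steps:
D = 0
f(o, O) = -o (f(o, O) = 0 - o = -o)
s(p, y) = 2/(2 + p)
s(f(I, -5), 7) + 100*(-36) = 2/(2 - 1*4) + 100*(-36) = 2/(2 - 4) - 3600 = 2/(-2) - 3600 = 2*(-½) - 3600 = -1 - 3600 = -3601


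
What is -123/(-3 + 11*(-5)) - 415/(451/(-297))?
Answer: 654933/2378 ≈ 275.41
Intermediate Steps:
-123/(-3 + 11*(-5)) - 415/(451/(-297)) = -123/(-3 - 55) - 415/(451*(-1/297)) = -123/(-58) - 415/(-41/27) = -123*(-1/58) - 415*(-27/41) = 123/58 + 11205/41 = 654933/2378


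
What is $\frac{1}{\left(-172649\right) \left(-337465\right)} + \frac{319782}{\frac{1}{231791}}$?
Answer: $\frac{4318604049101501434171}{58262994785} \approx 7.4123 \cdot 10^{10}$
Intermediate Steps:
$\frac{1}{\left(-172649\right) \left(-337465\right)} + \frac{319782}{\frac{1}{231791}} = \left(- \frac{1}{172649}\right) \left(- \frac{1}{337465}\right) + 319782 \frac{1}{\frac{1}{231791}} = \frac{1}{58262994785} + 319782 \cdot 231791 = \frac{1}{58262994785} + 74122589562 = \frac{4318604049101501434171}{58262994785}$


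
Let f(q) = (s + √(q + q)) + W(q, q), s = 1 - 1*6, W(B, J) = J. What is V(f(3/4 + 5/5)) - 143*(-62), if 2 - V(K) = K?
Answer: 35485/4 - √14/2 ≈ 8869.4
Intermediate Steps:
s = -5 (s = 1 - 6 = -5)
f(q) = -5 + q + √2*√q (f(q) = (-5 + √(q + q)) + q = (-5 + √(2*q)) + q = (-5 + √2*√q) + q = -5 + q + √2*√q)
V(K) = 2 - K
V(f(3/4 + 5/5)) - 143*(-62) = (2 - (-5 + (3/4 + 5/5) + √2*√(3/4 + 5/5))) - 143*(-62) = (2 - (-5 + (3*(¼) + 5*(⅕)) + √2*√(3*(¼) + 5*(⅕)))) + 8866 = (2 - (-5 + (¾ + 1) + √2*√(¾ + 1))) + 8866 = (2 - (-5 + 7/4 + √2*√(7/4))) + 8866 = (2 - (-5 + 7/4 + √2*(√7/2))) + 8866 = (2 - (-5 + 7/4 + √14/2)) + 8866 = (2 - (-13/4 + √14/2)) + 8866 = (2 + (13/4 - √14/2)) + 8866 = (21/4 - √14/2) + 8866 = 35485/4 - √14/2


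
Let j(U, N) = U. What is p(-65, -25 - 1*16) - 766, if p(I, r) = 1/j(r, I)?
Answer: -31407/41 ≈ -766.02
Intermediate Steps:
p(I, r) = 1/r
p(-65, -25 - 1*16) - 766 = 1/(-25 - 1*16) - 766 = 1/(-25 - 16) - 766 = 1/(-41) - 766 = -1/41 - 766 = -31407/41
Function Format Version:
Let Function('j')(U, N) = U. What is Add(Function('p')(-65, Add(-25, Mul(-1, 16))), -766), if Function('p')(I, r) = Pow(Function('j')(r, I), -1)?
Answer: Rational(-31407, 41) ≈ -766.02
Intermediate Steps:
Function('p')(I, r) = Pow(r, -1)
Add(Function('p')(-65, Add(-25, Mul(-1, 16))), -766) = Add(Pow(Add(-25, Mul(-1, 16)), -1), -766) = Add(Pow(Add(-25, -16), -1), -766) = Add(Pow(-41, -1), -766) = Add(Rational(-1, 41), -766) = Rational(-31407, 41)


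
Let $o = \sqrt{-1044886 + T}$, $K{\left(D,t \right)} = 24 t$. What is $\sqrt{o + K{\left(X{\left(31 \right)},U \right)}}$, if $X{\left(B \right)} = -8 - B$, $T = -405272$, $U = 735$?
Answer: $\sqrt{17640 + i \sqrt{1450158}} \approx 132.89 + 4.5308 i$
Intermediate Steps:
$o = i \sqrt{1450158}$ ($o = \sqrt{-1044886 - 405272} = \sqrt{-1450158} = i \sqrt{1450158} \approx 1204.2 i$)
$\sqrt{o + K{\left(X{\left(31 \right)},U \right)}} = \sqrt{i \sqrt{1450158} + 24 \cdot 735} = \sqrt{i \sqrt{1450158} + 17640} = \sqrt{17640 + i \sqrt{1450158}}$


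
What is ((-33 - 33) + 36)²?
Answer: 900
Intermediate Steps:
((-33 - 33) + 36)² = (-66 + 36)² = (-30)² = 900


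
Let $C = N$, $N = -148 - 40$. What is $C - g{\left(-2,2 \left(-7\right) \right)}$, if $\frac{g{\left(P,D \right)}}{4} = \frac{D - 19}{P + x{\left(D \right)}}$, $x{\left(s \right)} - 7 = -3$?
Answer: $-122$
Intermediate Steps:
$x{\left(s \right)} = 4$ ($x{\left(s \right)} = 7 - 3 = 4$)
$g{\left(P,D \right)} = \frac{4 \left(-19 + D\right)}{4 + P}$ ($g{\left(P,D \right)} = 4 \frac{D - 19}{P + 4} = 4 \frac{-19 + D}{4 + P} = \frac{4 \left(-19 + D\right)}{4 + P}$)
$N = -188$
$C = -188$
$C - g{\left(-2,2 \left(-7\right) \right)} = -188 - \frac{4 \left(-19 + 2 \left(-7\right)\right)}{4 - 2} = -188 - \frac{4 \left(-19 - 14\right)}{2} = -188 - 4 \cdot \frac{1}{2} \left(-33\right) = -188 - -66 = -188 + 66 = -122$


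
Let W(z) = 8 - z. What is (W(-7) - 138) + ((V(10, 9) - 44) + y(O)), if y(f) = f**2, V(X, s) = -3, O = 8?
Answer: -106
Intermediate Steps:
(W(-7) - 138) + ((V(10, 9) - 44) + y(O)) = ((8 - 1*(-7)) - 138) + ((-3 - 44) + 8**2) = ((8 + 7) - 138) + (-47 + 64) = (15 - 138) + 17 = -123 + 17 = -106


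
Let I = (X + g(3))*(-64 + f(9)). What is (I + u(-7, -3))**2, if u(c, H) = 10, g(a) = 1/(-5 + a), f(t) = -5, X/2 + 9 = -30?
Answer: 117787609/4 ≈ 2.9447e+7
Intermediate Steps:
X = -78 (X = -18 + 2*(-30) = -18 - 60 = -78)
I = 10833/2 (I = (-78 + 1/(-5 + 3))*(-64 - 5) = (-78 + 1/(-2))*(-69) = (-78 - 1/2)*(-69) = -157/2*(-69) = 10833/2 ≈ 5416.5)
(I + u(-7, -3))**2 = (10833/2 + 10)**2 = (10853/2)**2 = 117787609/4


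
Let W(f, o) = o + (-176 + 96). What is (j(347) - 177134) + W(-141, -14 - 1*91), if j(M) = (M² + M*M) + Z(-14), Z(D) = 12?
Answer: 63511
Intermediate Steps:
W(f, o) = -80 + o (W(f, o) = o - 80 = -80 + o)
j(M) = 12 + 2*M² (j(M) = (M² + M*M) + 12 = (M² + M²) + 12 = 2*M² + 12 = 12 + 2*M²)
(j(347) - 177134) + W(-141, -14 - 1*91) = ((12 + 2*347²) - 177134) + (-80 + (-14 - 1*91)) = ((12 + 2*120409) - 177134) + (-80 + (-14 - 91)) = ((12 + 240818) - 177134) + (-80 - 105) = (240830 - 177134) - 185 = 63696 - 185 = 63511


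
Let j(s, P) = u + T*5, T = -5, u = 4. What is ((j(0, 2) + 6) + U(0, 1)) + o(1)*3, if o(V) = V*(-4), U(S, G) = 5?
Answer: -22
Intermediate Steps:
j(s, P) = -21 (j(s, P) = 4 - 5*5 = 4 - 25 = -21)
o(V) = -4*V
((j(0, 2) + 6) + U(0, 1)) + o(1)*3 = ((-21 + 6) + 5) - 4*1*3 = (-15 + 5) - 4*3 = -10 - 12 = -22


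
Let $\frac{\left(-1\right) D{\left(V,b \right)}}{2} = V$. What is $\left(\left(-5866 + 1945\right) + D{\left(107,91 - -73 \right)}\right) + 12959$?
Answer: $8824$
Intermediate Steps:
$D{\left(V,b \right)} = - 2 V$
$\left(\left(-5866 + 1945\right) + D{\left(107,91 - -73 \right)}\right) + 12959 = \left(\left(-5866 + 1945\right) - 214\right) + 12959 = \left(-3921 - 214\right) + 12959 = -4135 + 12959 = 8824$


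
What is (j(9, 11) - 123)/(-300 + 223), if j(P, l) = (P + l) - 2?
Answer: 15/11 ≈ 1.3636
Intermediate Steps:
j(P, l) = -2 + P + l
(j(9, 11) - 123)/(-300 + 223) = ((-2 + 9 + 11) - 123)/(-300 + 223) = (18 - 123)/(-77) = -105*(-1/77) = 15/11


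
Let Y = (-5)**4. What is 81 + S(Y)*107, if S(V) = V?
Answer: 66956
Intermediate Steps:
Y = 625
81 + S(Y)*107 = 81 + 625*107 = 81 + 66875 = 66956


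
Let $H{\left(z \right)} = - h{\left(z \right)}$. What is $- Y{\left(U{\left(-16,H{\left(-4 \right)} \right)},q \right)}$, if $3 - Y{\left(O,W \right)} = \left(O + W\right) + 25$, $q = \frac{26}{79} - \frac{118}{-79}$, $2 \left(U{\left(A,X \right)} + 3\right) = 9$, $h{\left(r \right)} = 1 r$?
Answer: $\frac{4001}{158} \approx 25.323$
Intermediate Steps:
$h{\left(r \right)} = r$
$H{\left(z \right)} = - z$
$U{\left(A,X \right)} = \frac{3}{2}$ ($U{\left(A,X \right)} = -3 + \frac{1}{2} \cdot 9 = -3 + \frac{9}{2} = \frac{3}{2}$)
$q = \frac{144}{79}$ ($q = 26 \cdot \frac{1}{79} - - \frac{118}{79} = \frac{26}{79} + \frac{118}{79} = \frac{144}{79} \approx 1.8228$)
$Y{\left(O,W \right)} = -22 - O - W$ ($Y{\left(O,W \right)} = 3 - \left(\left(O + W\right) + 25\right) = 3 - \left(25 + O + W\right) = -22 - O - W$)
$- Y{\left(U{\left(-16,H{\left(-4 \right)} \right)},q \right)} = - (-22 - \frac{3}{2} - \frac{144}{79}) = \left(-1\right) \left(- \frac{4001}{158}\right) = \frac{4001}{158}$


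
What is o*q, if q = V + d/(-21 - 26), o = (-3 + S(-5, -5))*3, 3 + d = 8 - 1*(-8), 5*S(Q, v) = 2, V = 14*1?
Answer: -5031/47 ≈ -107.04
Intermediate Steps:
V = 14
S(Q, v) = 2/5 (S(Q, v) = (1/5)*2 = 2/5)
d = 13 (d = -3 + (8 - 1*(-8)) = -3 + (8 + 8) = -3 + 16 = 13)
o = -39/5 (o = (-3 + 2/5)*3 = -13/5*3 = -39/5 ≈ -7.8000)
q = 645/47 (q = 14 + 13/(-21 - 26) = 14 + 13/(-47) = 14 - 1/47*13 = 14 - 13/47 = 645/47 ≈ 13.723)
o*q = -39/5*645/47 = -5031/47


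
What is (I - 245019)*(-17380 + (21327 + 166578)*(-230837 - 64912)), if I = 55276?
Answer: 10544537120311175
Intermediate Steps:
(I - 245019)*(-17380 + (21327 + 166578)*(-230837 - 64912)) = (55276 - 245019)*(-17380 + (21327 + 166578)*(-230837 - 64912)) = -189743*(-17380 + 187905*(-295749)) = -189743*(-17380 - 55572715845) = -189743*(-55572733225) = 10544537120311175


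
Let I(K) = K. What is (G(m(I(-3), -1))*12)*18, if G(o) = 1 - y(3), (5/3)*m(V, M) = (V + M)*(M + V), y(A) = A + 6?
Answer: -1728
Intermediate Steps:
y(A) = 6 + A
m(V, M) = 3*(M + V)²/5 (m(V, M) = 3*((V + M)*(M + V))/5 = 3*((M + V)*(M + V))/5 = 3*(M + V)²/5)
G(o) = -8 (G(o) = 1 - (6 + 3) = 1 - 1*9 = 1 - 9 = -8)
(G(m(I(-3), -1))*12)*18 = -8*12*18 = -96*18 = -1728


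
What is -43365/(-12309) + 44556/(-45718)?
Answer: 239020211/93790477 ≈ 2.5484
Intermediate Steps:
-43365/(-12309) + 44556/(-45718) = -43365*(-1/12309) + 44556*(-1/45718) = 14455/4103 - 22278/22859 = 239020211/93790477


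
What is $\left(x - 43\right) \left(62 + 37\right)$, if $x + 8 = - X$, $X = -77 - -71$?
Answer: $-4455$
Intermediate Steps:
$X = -6$ ($X = -77 + 71 = -6$)
$x = -2$ ($x = -8 - -6 = -8 + 6 = -2$)
$\left(x - 43\right) \left(62 + 37\right) = \left(-2 - 43\right) \left(62 + 37\right) = \left(-45\right) 99 = -4455$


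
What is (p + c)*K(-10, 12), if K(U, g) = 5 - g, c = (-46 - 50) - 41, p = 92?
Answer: 315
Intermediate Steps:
c = -137 (c = -96 - 41 = -137)
(p + c)*K(-10, 12) = (92 - 137)*(5 - 1*12) = -45*(5 - 12) = -45*(-7) = 315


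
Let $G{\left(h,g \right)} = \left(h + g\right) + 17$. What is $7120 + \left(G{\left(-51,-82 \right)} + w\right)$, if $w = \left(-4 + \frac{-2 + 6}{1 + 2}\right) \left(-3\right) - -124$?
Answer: $7136$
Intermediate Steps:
$G{\left(h,g \right)} = 17 + g + h$ ($G{\left(h,g \right)} = \left(g + h\right) + 17 = 17 + g + h$)
$w = 132$ ($w = \left(-4 + \frac{4}{3}\right) \left(-3\right) + 124 = \left(- \frac{8}{3}\right) \left(-3\right) + 124 = 8 + 124 = 132$)
$7120 + \left(G{\left(-51,-82 \right)} + w\right) = 7120 + \left(\left(17 - 82 - 51\right) + 132\right) = 7120 + \left(-116 + 132\right) = 7120 + 16 = 7136$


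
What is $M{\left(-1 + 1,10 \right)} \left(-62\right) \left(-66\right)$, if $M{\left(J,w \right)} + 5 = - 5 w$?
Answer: $-225060$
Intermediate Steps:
$M{\left(J,w \right)} = -5 - 5 w$
$M{\left(-1 + 1,10 \right)} \left(-62\right) \left(-66\right) = \left(-5 - 50\right) \left(-62\right) \left(-66\right) = \left(-55\right) \left(-62\right) \left(-66\right) = 3410 \left(-66\right) = -225060$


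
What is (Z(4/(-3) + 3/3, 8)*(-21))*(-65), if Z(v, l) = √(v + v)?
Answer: 455*I*√6 ≈ 1114.5*I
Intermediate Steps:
Z(v, l) = √2*√v (Z(v, l) = √(2*v) = √2*√v)
(Z(4/(-3) + 3/3, 8)*(-21))*(-65) = ((√2*√(4/(-3) + 3/3))*(-21))*(-65) = ((√2*√(4*(-⅓) + 3*(⅓)))*(-21))*(-65) = ((√2*√(-4/3 + 1))*(-21))*(-65) = ((√2*√(-⅓))*(-21))*(-65) = ((√2*(I*√3/3))*(-21))*(-65) = ((I*√6/3)*(-21))*(-65) = -7*I*√6*(-65) = 455*I*√6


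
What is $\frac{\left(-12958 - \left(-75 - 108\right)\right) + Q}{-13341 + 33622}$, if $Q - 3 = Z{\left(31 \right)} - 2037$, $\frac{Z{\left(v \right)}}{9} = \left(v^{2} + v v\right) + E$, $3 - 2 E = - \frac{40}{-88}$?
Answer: $\frac{27505}{223091} \approx 0.12329$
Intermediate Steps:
$E = \frac{14}{11}$ ($E = \frac{3}{2} - \frac{\left(-40\right) \frac{1}{-88}}{2} = \frac{3}{2} - \frac{\left(-40\right) \left(- \frac{1}{88}\right)}{2} = \frac{3}{2} - \frac{5}{22} = \frac{14}{11} \approx 1.2727$)
$Z{\left(v \right)} = \frac{126}{11} + 18 v^{2}$ ($Z{\left(v \right)} = 9 \left(\left(v^{2} + v v\right) + \frac{14}{11}\right) = 9 \left(\left(v^{2} + v^{2}\right) + \frac{14}{11}\right) = 9 \left(2 v^{2} + \frac{14}{11}\right) = 9 \left(\frac{14}{11} + 2 v^{2}\right) = \frac{126}{11} + 18 v^{2}$)
$Q = \frac{168030}{11}$ ($Q = 3 + \left(\left(\frac{126}{11} + 18 \cdot 31^{2}\right) - 2037\right) = 3 + \left(\left(\frac{126}{11} + 18 \cdot 961\right) - 2037\right) = 3 + \left(\left(\frac{126}{11} + 17298\right) - 2037\right) = 3 + \left(\frac{190404}{11} - 2037\right) = 3 + \frac{167997}{11} = \frac{168030}{11} \approx 15275.0$)
$\frac{\left(-12958 - \left(-75 - 108\right)\right) + Q}{-13341 + 33622} = \frac{\left(-12958 - \left(-75 - 108\right)\right) + \frac{168030}{11}}{-13341 + 33622} = \frac{\left(-12958 - \left(-75 - 108\right)\right) + \frac{168030}{11}}{20281} = \left(\left(-12958 - -183\right) + \frac{168030}{11}\right) \frac{1}{20281} = \left(\left(-12958 + 183\right) + \frac{168030}{11}\right) \frac{1}{20281} = \left(-12775 + \frac{168030}{11}\right) \frac{1}{20281} = \frac{27505}{11} \cdot \frac{1}{20281} = \frac{27505}{223091}$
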